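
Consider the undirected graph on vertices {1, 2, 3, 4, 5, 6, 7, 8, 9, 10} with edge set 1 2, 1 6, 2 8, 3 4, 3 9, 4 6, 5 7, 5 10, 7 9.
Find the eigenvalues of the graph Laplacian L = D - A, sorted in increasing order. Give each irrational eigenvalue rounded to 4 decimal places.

Reading degrees in the order [1, 2, 3, 4, 5, 6, 7, 8, 9, 10] gives [2, 2, 2, 2, 2, 2, 2, 1, 2, 1]; set D = diag(2, 2, 2, 2, 2, 2, 2, 1, 2, 1) and form L = D - A. Diagonalising L (or applying a numerical eigensolver to the 10x10 matrix) gives the spectrum above. By the matrix-tree theorem the graph has (1/10) * product of the nonzero eigenvalues = 1 spanning tree. The largest eigenvalue, 3.9021, is at most the vertex count 10.

[0, 0.0979, 0.3820, 0.8244, 1.3820, 2, 2.6180, 3.1756, 3.6180, 3.9021]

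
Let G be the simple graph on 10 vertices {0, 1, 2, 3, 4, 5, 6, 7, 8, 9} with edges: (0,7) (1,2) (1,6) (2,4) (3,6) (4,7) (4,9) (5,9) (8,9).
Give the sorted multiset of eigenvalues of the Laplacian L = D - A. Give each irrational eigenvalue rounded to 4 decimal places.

[0, 0.1566, 0.3280, 0.8452, 1, 1.7534, 2.4520, 3.1820, 3.5756, 4.7070]

With the vertex order [0, 1, 2, 3, 4, 5, 6, 7, 8, 9], the degrees are [1, 2, 2, 1, 3, 1, 2, 2, 1, 3], giving D = diag(1, 2, 2, 1, 3, 1, 2, 2, 1, 3) and L = D - A. Diagonalising L (or applying a numerical eigensolver to the 10x10 matrix) gives the spectrum above. The single zero eigenvalue shows the graph is connected.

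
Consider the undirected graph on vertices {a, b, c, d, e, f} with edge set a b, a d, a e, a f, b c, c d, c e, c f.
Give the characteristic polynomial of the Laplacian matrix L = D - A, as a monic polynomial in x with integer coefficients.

With the vertex order [a, b, c, d, e, f], the degrees are [4, 2, 4, 2, 2, 2], giving D = diag(4, 2, 4, 2, 2, 2) and L = D - A. Computing det(xI - L) by cofactor expansion (or equivalently via sum-over-permutations) gives x^6 - 16x^5 + 96x^4 - 272x^3 + 368x^2 - 192x. Since p(0) = det(-L) = 0, x divides p(x).

x^6 - 16x^5 + 96x^4 - 272x^3 + 368x^2 - 192x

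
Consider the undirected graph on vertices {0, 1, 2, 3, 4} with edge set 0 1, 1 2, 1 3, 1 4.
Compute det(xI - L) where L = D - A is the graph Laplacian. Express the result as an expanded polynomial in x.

x^5 - 8x^4 + 18x^3 - 16x^2 + 5x

With the vertex order [0, 1, 2, 3, 4], the degrees are [1, 4, 1, 1, 1], giving D = diag(1, 4, 1, 1, 1) and L = D - A. L has integer entries, so p(x) = det(xI - L) has integer coefficients. Expanding the determinant yields x^5 - 8x^4 + 18x^3 - 16x^2 + 5x. The constant term is 0 because L is singular (the all-ones vector lies in its kernel). There is one zero in the spectrum, matching the 1 component. The eigenvalues sum to 8, which equals trace(L) = 2|E|.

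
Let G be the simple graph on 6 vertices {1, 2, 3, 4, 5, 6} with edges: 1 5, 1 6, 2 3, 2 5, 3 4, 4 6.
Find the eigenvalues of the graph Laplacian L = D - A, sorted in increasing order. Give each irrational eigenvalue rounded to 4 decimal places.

[0, 1, 1, 3, 3, 4]

With the vertex order [1, 2, 3, 4, 5, 6], the degrees are [2, 2, 2, 2, 2, 2], giving D = diag(2, 2, 2, 2, 2, 2) and L = D - A. Diagonalising L (or applying a numerical eigensolver to the 6x6 matrix) gives the spectrum above. The single zero eigenvalue shows the graph is connected. There is one zero in the spectrum, matching the 1 component.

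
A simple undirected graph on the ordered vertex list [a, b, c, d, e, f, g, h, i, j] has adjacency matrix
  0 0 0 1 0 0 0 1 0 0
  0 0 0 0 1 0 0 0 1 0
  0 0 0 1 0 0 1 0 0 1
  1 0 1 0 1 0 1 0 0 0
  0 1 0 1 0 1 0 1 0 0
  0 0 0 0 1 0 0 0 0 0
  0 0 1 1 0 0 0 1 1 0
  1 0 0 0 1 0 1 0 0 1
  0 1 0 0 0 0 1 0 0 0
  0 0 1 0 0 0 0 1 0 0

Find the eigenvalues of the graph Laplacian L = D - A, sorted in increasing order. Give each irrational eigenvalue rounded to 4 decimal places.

[0, 0.7251, 0.9485, 1.6198, 2.2936, 2.7241, 3.5608, 4.5251, 5.1698, 6.4333]

Each diagonal entry of L is the vertex degree and each off-diagonal entry is -1 where an edge is present, 0 otherwise; in the order [a, b, c, d, e, f, g, h, i, j] the diagonal is [2, 2, 3, 4, 4, 1, 4, 4, 2, 2]. L is symmetric positive semidefinite, so every eigenvalue is real and nonnegative. The single zero eigenvalue shows the graph is connected. By the matrix-tree theorem the graph has (1/10) * product of the nonzero eigenvalues = 373 spanning trees.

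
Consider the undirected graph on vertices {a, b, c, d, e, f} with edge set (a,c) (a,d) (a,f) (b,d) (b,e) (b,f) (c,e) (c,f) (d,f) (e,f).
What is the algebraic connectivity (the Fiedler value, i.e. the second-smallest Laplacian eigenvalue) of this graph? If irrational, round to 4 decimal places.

Each diagonal entry of L is the vertex degree and each off-diagonal entry is -1 where an edge is present, 0 otherwise; in the order [a, b, c, d, e, f] the diagonal is [3, 3, 3, 3, 3, 5]. The sorted Laplacian eigenvalues are [0, 2.3820, 2.3820, 4.6180, 4.6180, 6]; the algebraic connectivity is the second entry, 2.3820. The eigenvalues sum to 20, which equals trace(L) = 2|E|. There is one zero in the spectrum, matching the 1 component.

2.3820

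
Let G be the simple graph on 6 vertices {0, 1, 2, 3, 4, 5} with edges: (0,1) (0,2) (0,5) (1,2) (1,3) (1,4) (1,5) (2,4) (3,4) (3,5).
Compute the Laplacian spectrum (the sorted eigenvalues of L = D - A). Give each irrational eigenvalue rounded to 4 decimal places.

[0, 2.3820, 2.3820, 4.6180, 4.6180, 6]

With the vertex order [0, 1, 2, 3, 4, 5], the degrees are [3, 5, 3, 3, 3, 3], giving D = diag(3, 5, 3, 3, 3, 3) and L = D - A. Since every row of L sums to 0, the all-ones vector is in the kernel and 0 is an eigenvalue.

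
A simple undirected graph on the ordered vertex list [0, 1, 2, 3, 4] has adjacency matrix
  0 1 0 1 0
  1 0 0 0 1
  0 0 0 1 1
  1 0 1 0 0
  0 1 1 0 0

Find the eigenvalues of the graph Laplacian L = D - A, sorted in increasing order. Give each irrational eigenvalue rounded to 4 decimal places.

[0, 1.3820, 1.3820, 3.6180, 3.6180]

Reading degrees in the order [0, 1, 2, 3, 4] gives [2, 2, 2, 2, 2]; set D = diag(2, 2, 2, 2, 2) and form L = D - A. Since every row of L sums to 0, the all-ones vector is in the kernel and 0 is an eigenvalue. The largest eigenvalue, 3.6180, is at most the vertex count 5. The eigenvalues sum to 10, which equals trace(L) = 2|E|.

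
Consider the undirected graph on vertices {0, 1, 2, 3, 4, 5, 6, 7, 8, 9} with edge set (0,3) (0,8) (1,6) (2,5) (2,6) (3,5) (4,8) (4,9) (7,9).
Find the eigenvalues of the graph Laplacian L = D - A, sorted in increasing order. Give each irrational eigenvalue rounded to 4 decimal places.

Reading degrees in the order [0, 1, 2, 3, 4, 5, 6, 7, 8, 9] gives [2, 1, 2, 2, 2, 2, 2, 1, 2, 2]; set D = diag(2, 1, 2, 2, 2, 2, 2, 1, 2, 2) and form L = D - A. L is symmetric positive semidefinite, so every eigenvalue is real and nonnegative. The single zero eigenvalue shows the graph is connected. There is one zero in the spectrum, matching the 1 component.

[0, 0.0979, 0.3820, 0.8244, 1.3820, 2, 2.6180, 3.1756, 3.6180, 3.9021]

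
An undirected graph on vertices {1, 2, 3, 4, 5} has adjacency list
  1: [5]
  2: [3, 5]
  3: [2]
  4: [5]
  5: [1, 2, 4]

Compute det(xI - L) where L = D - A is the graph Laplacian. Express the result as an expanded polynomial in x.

Reading degrees in the order [1, 2, 3, 4, 5] gives [1, 2, 1, 1, 3]; set D = diag(1, 2, 1, 1, 3) and form L = D - A. Computing det(xI - L) by cofactor expansion (or equivalently via sum-over-permutations) gives x^5 - 8x^4 + 20x^3 - 18x^2 + 5x. Since p(0) = det(-L) = 0, x divides p(x). The eigenvalues sum to 8, which equals trace(L) = 2|E|.

x^5 - 8x^4 + 20x^3 - 18x^2 + 5x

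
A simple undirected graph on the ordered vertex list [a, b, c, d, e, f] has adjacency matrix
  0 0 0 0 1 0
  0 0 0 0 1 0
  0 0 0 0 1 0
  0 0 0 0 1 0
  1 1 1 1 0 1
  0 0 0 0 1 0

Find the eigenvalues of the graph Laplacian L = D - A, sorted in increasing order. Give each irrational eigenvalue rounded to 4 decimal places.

With the vertex order [a, b, c, d, e, f], the degrees are [1, 1, 1, 1, 5, 1], giving D = diag(1, 1, 1, 1, 5, 1) and L = D - A. Since every row of L sums to 0, the all-ones vector is in the kernel and 0 is an eigenvalue. The eigenvalues sum to 10, which equals trace(L) = 2|E|.

[0, 1, 1, 1, 1, 6]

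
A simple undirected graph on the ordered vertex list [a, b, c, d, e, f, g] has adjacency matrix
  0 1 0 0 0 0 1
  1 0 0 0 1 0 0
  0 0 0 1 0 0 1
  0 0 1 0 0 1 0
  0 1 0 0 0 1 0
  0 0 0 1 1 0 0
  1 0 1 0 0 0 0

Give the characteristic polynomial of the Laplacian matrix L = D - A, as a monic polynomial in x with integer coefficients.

x^7 - 14x^6 + 77x^5 - 210x^4 + 294x^3 - 196x^2 + 49x

Each diagonal entry of L is the vertex degree and each off-diagonal entry is -1 where an edge is present, 0 otherwise; in the order [a, b, c, d, e, f, g] the diagonal is [2, 2, 2, 2, 2, 2, 2]. Computing det(xI - L) by cofactor expansion (or equivalently via sum-over-permutations) gives x^7 - 14x^6 + 77x^5 - 210x^4 + 294x^3 - 196x^2 + 49x. Since p(0) = det(-L) = 0, x divides p(x). There is one zero in the spectrum, matching the 1 component. The largest eigenvalue, 3.8019, is at most the vertex count 7.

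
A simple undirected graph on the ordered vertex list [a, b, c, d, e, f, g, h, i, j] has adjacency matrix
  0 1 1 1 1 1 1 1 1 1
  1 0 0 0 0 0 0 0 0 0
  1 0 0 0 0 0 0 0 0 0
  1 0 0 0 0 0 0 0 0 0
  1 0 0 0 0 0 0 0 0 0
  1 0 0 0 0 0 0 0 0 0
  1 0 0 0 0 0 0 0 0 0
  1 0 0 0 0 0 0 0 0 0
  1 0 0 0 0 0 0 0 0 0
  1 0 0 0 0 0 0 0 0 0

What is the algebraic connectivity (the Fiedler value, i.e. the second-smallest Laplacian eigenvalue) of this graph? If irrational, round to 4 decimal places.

1

With the vertex order [a, b, c, d, e, f, g, h, i, j], the degrees are [9, 1, 1, 1, 1, 1, 1, 1, 1, 1], giving D = diag(9, 1, 1, 1, 1, 1, 1, 1, 1, 1) and L = D - A. Computing the eigenvalues of L and sorting gives [0, 1, 1, 1, 1, 1, 1, 1, 1, 10]. The Fiedler value lambda_2 = 1 is strictly positive, so the graph is connected.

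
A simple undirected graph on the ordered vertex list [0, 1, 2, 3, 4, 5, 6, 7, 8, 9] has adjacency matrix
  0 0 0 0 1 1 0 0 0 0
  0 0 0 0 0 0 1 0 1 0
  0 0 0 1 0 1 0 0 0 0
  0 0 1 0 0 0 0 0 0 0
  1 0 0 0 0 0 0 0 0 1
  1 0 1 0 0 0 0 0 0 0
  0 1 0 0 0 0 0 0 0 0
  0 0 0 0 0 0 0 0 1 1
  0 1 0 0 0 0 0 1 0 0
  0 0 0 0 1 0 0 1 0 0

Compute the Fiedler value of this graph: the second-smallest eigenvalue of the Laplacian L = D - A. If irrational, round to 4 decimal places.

Each diagonal entry of L is the vertex degree and each off-diagonal entry is -1 where an edge is present, 0 otherwise; in the order [0, 1, 2, 3, 4, 5, 6, 7, 8, 9] the diagonal is [2, 2, 2, 1, 2, 2, 1, 2, 2, 2]. The smallest Laplacian eigenvalue is always 0. The next one, lambda_2 = 0.0979, measures how hard the graph is to disconnect: larger values mean better connectivity. The largest eigenvalue, 3.9021, is at most the vertex count 10.

0.0979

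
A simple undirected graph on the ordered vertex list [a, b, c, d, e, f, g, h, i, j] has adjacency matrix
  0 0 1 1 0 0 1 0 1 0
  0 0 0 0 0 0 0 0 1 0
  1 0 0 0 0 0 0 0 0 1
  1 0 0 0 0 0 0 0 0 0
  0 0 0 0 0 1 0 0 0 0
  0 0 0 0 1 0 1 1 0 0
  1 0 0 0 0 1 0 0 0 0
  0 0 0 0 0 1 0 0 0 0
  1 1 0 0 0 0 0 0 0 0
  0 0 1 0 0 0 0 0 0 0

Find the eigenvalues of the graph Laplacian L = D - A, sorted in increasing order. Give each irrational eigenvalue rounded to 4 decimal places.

[0, 0.1898, 0.3820, 0.7154, 1, 1.5268, 2.2743, 2.6180, 4.0296, 5.2641]

With the vertex order [a, b, c, d, e, f, g, h, i, j], the degrees are [4, 1, 2, 1, 1, 3, 2, 1, 2, 1], giving D = diag(4, 1, 2, 1, 1, 3, 2, 1, 2, 1) and L = D - A. L is symmetric positive semidefinite, so every eigenvalue is real and nonnegative. The single zero eigenvalue shows the graph is connected.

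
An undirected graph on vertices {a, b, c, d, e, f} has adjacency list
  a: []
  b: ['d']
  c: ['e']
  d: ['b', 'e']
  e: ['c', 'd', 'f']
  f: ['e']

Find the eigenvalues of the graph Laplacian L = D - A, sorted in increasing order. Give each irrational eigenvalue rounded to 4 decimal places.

With the vertex order [a, b, c, d, e, f], the degrees are [0, 1, 1, 2, 3, 1], giving D = diag(0, 1, 1, 2, 3, 1) and L = D - A. L is symmetric positive semidefinite, so every eigenvalue is real and nonnegative. The 2 zero eigenvalues correspond to the 2 connected components. The eigenvalues sum to 8, which equals trace(L) = 2|E|.

[0, 0, 0.5188, 1, 2.3111, 4.1701]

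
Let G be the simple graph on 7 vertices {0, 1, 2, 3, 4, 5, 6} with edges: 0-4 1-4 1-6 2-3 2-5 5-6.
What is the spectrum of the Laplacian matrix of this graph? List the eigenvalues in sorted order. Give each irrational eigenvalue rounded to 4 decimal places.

Each diagonal entry of L is the vertex degree and each off-diagonal entry is -1 where an edge is present, 0 otherwise; in the order [0, 1, 2, 3, 4, 5, 6] the diagonal is [1, 2, 2, 1, 2, 2, 2]. Diagonalising L (or applying a numerical eigensolver to the 7x7 matrix) gives the spectrum above. The single zero eigenvalue shows the graph is connected. By the matrix-tree theorem the graph has (1/7) * product of the nonzero eigenvalues = 1 spanning tree. The largest eigenvalue, 3.8019, is at most the vertex count 7.

[0, 0.1981, 0.7530, 1.5550, 2.4450, 3.2470, 3.8019]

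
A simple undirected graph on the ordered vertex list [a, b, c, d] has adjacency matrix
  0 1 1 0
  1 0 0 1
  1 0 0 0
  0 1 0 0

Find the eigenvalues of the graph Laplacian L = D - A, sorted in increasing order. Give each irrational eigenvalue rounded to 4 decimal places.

[0, 0.5858, 2, 3.4142]

With the vertex order [a, b, c, d], the degrees are [2, 2, 1, 1], giving D = diag(2, 2, 1, 1) and L = D - A. The multiplicity of 0 as a Laplacian eigenvalue equals the number of connected components. The eigenvalues sum to 6, which equals trace(L) = 2|E|.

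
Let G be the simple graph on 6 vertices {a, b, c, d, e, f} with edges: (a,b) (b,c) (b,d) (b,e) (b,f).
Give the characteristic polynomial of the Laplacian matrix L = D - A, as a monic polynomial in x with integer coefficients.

With the vertex order [a, b, c, d, e, f], the degrees are [1, 5, 1, 1, 1, 1], giving D = diag(1, 5, 1, 1, 1, 1) and L = D - A. The eigenvalues of L are [0, 1, 1, 1, 1, 6]; the characteristic polynomial is the product of (x - lambda_i), which multiplies out to x^6 - 10x^5 + 30x^4 - 40x^3 + 25x^2 - 6x. The coefficient of x^5 equals -trace(L) = -10, matching the sum of degrees. By the matrix-tree theorem the graph has (1/6) * product of the nonzero eigenvalues = 1 spanning tree.

x^6 - 10x^5 + 30x^4 - 40x^3 + 25x^2 - 6x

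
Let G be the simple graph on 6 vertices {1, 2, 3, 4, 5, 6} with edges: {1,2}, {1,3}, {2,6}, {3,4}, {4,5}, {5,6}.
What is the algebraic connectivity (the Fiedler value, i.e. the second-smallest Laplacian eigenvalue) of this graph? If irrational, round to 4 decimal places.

1

With the vertex order [1, 2, 3, 4, 5, 6], the degrees are [2, 2, 2, 2, 2, 2], giving D = diag(2, 2, 2, 2, 2, 2) and L = D - A. The sorted Laplacian eigenvalues are [0, 1, 1, 3, 3, 4]; the algebraic connectivity is the second entry, 1. The eigenvalues sum to 12, which equals trace(L) = 2|E|. There is one zero in the spectrum, matching the 1 component.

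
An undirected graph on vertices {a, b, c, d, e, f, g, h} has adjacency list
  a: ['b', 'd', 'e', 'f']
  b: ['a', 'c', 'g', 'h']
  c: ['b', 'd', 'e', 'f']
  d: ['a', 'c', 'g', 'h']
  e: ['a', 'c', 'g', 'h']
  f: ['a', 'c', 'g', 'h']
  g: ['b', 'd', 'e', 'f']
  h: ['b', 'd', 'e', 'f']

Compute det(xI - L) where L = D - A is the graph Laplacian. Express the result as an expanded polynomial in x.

x^8 - 32x^7 + 432x^6 - 3200x^5 + 14080x^4 - 36864x^3 + 53248x^2 - 32768x

Reading degrees in the order [a, b, c, d, e, f, g, h] gives [4, 4, 4, 4, 4, 4, 4, 4]; set D = diag(4, 4, 4, 4, 4, 4, 4, 4) and form L = D - A. Computing det(xI - L) by cofactor expansion (or equivalently via sum-over-permutations) gives x^8 - 32x^7 + 432x^6 - 3200x^5 + 14080x^4 - 36864x^3 + 53248x^2 - 32768x. The constant term is 0 because L is singular (the all-ones vector lies in its kernel). The eigenvalues sum to 32, which equals trace(L) = 2|E|.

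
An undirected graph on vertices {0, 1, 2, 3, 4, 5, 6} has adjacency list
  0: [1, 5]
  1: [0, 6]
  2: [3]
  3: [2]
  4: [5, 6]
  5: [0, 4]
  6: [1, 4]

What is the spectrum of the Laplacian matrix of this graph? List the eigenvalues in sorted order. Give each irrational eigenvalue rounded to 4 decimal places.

[0, 0, 1.3820, 1.3820, 2, 3.6180, 3.6180]

With the vertex order [0, 1, 2, 3, 4, 5, 6], the degrees are [2, 2, 1, 1, 2, 2, 2], giving D = diag(2, 2, 1, 1, 2, 2, 2) and L = D - A. L is symmetric positive semidefinite, so every eigenvalue is real and nonnegative. The 2 zero eigenvalues correspond to the 2 connected components.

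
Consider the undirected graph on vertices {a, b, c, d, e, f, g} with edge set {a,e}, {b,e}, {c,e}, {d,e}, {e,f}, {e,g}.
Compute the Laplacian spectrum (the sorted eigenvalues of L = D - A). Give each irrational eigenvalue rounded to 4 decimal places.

[0, 1, 1, 1, 1, 1, 7]

With the vertex order [a, b, c, d, e, f, g], the degrees are [1, 1, 1, 1, 6, 1, 1], giving D = diag(1, 1, 1, 1, 6, 1, 1) and L = D - A. Since every row of L sums to 0, the all-ones vector is in the kernel and 0 is an eigenvalue. The single zero eigenvalue shows the graph is connected. The eigenvalues sum to 12, which equals trace(L) = 2|E|. By the matrix-tree theorem the graph has (1/7) * product of the nonzero eigenvalues = 1 spanning tree.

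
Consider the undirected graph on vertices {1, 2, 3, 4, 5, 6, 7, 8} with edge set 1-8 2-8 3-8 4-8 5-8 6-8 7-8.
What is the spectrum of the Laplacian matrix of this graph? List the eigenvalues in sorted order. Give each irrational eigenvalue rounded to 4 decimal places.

[0, 1, 1, 1, 1, 1, 1, 8]

Each diagonal entry of L is the vertex degree and each off-diagonal entry is -1 where an edge is present, 0 otherwise; in the order [1, 2, 3, 4, 5, 6, 7, 8] the diagonal is [1, 1, 1, 1, 1, 1, 1, 7]. Diagonalising L (or applying a numerical eigensolver to the 8x8 matrix) gives the spectrum above. The eigenvalues sum to 14, which equals trace(L) = 2|E|.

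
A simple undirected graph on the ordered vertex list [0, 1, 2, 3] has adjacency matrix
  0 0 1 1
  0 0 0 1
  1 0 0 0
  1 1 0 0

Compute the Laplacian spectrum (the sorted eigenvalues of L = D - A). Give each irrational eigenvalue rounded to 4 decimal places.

[0, 0.5858, 2, 3.4142]

Reading degrees in the order [0, 1, 2, 3] gives [2, 1, 1, 2]; set D = diag(2, 1, 1, 2) and form L = D - A. Since every row of L sums to 0, the all-ones vector is in the kernel and 0 is an eigenvalue. By the matrix-tree theorem the graph has (1/4) * product of the nonzero eigenvalues = 1 spanning tree.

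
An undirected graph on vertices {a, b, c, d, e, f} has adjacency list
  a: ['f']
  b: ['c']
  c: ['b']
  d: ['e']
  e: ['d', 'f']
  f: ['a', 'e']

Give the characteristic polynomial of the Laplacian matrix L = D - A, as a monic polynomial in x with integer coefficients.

x^6 - 8x^5 + 22x^4 - 24x^3 + 8x^2

Each diagonal entry of L is the vertex degree and each off-diagonal entry is -1 where an edge is present, 0 otherwise; in the order [a, b, c, d, e, f] the diagonal is [1, 1, 1, 1, 2, 2]. L has integer entries, so p(x) = det(xI - L) has integer coefficients. Expanding the determinant yields x^6 - 8x^5 + 22x^4 - 24x^3 + 8x^2. Since p(0) = det(-L) = 0, x divides p(x). There are 2 zeros in the spectrum, matching the 2 components.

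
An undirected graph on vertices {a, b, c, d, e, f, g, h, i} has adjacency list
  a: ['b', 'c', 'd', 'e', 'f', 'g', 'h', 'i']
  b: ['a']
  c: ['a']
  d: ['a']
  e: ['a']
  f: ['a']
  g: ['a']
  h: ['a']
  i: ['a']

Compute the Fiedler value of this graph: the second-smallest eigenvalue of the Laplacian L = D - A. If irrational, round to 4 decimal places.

1

With the vertex order [a, b, c, d, e, f, g, h, i], the degrees are [8, 1, 1, 1, 1, 1, 1, 1, 1], giving D = diag(8, 1, 1, 1, 1, 1, 1, 1, 1) and L = D - A. The sorted Laplacian eigenvalues are [0, 1, 1, 1, 1, 1, 1, 1, 9]; the algebraic connectivity is the second entry, 1.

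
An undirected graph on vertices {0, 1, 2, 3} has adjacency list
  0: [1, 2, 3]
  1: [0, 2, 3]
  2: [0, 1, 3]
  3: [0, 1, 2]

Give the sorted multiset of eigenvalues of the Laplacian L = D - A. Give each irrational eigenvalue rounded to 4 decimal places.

With the vertex order [0, 1, 2, 3], the degrees are [3, 3, 3, 3], giving D = diag(3, 3, 3, 3) and L = D - A. The multiplicity of 0 as a Laplacian eigenvalue equals the number of connected components. The single zero eigenvalue shows the graph is connected. The largest eigenvalue, 4, is at most the vertex count 4. By the matrix-tree theorem the graph has (1/4) * product of the nonzero eigenvalues = 16 spanning trees.

[0, 4, 4, 4]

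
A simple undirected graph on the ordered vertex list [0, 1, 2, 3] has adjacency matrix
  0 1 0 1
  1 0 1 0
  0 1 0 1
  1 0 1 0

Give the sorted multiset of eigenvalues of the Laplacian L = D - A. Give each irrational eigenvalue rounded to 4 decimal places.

[0, 2, 2, 4]

Each diagonal entry of L is the vertex degree and each off-diagonal entry is -1 where an edge is present, 0 otherwise; in the order [0, 1, 2, 3] the diagonal is [2, 2, 2, 2]. L is symmetric positive semidefinite, so every eigenvalue is real and nonnegative. The largest eigenvalue, 4, is at most the vertex count 4.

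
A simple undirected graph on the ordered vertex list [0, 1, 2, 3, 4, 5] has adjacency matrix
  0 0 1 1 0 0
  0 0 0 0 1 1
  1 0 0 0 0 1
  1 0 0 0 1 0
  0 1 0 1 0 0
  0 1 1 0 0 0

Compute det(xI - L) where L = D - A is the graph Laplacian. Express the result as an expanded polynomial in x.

With the vertex order [0, 1, 2, 3, 4, 5], the degrees are [2, 2, 2, 2, 2, 2], giving D = diag(2, 2, 2, 2, 2, 2) and L = D - A. The eigenvalues of L are [0, 1, 1, 3, 3, 4]; the characteristic polynomial is the product of (x - lambda_i), which multiplies out to x^6 - 12x^5 + 54x^4 - 112x^3 + 105x^2 - 36x. The coefficient of x^5 equals -trace(L) = -12, matching the sum of degrees. There is one zero in the spectrum, matching the 1 component.

x^6 - 12x^5 + 54x^4 - 112x^3 + 105x^2 - 36x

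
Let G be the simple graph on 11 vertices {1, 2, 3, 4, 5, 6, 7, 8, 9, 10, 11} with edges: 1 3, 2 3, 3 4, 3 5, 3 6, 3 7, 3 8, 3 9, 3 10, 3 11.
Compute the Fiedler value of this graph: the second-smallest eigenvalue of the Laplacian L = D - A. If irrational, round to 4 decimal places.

1

Each diagonal entry of L is the vertex degree and each off-diagonal entry is -1 where an edge is present, 0 otherwise; in the order [1, 2, 3, 4, 5, 6, 7, 8, 9, 10, 11] the diagonal is [1, 1, 10, 1, 1, 1, 1, 1, 1, 1, 1]. The sorted Laplacian eigenvalues are [0, 1, 1, 1, 1, 1, 1, 1, 1, 1, 11]; the algebraic connectivity is the second entry, 1. The eigenvalues sum to 20, which equals trace(L) = 2|E|. The largest eigenvalue, 11, is at most the vertex count 11.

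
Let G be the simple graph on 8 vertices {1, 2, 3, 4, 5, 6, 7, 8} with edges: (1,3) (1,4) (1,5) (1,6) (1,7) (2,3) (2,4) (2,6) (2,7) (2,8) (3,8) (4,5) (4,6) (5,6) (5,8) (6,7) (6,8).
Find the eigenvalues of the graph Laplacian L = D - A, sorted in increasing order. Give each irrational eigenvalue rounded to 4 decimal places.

Each diagonal entry of L is the vertex degree and each off-diagonal entry is -1 where an edge is present, 0 otherwise; in the order [1, 2, 3, 4, 5, 6, 7, 8] the diagonal is [5, 5, 3, 4, 4, 6, 3, 4]. L is symmetric positive semidefinite, so every eigenvalue is real and nonnegative. The single zero eigenvalue shows the graph is connected.

[0, 2.5763, 2.8692, 4, 4.4642, 6.1437, 6.6546, 7.2919]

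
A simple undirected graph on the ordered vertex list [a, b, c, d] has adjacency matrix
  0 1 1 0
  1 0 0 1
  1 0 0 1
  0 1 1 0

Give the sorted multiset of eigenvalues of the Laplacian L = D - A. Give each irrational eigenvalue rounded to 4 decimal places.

[0, 2, 2, 4]

With the vertex order [a, b, c, d], the degrees are [2, 2, 2, 2], giving D = diag(2, 2, 2, 2) and L = D - A. Since every row of L sums to 0, the all-ones vector is in the kernel and 0 is an eigenvalue. The single zero eigenvalue shows the graph is connected. The largest eigenvalue, 4, is at most the vertex count 4. There is one zero in the spectrum, matching the 1 component.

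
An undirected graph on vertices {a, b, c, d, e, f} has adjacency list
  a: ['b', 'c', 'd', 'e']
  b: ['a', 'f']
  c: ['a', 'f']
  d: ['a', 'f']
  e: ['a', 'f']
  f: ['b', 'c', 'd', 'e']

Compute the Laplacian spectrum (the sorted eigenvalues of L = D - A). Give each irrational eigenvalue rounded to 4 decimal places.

With the vertex order [a, b, c, d, e, f], the degrees are [4, 2, 2, 2, 2, 4], giving D = diag(4, 2, 2, 2, 2, 4) and L = D - A. Since every row of L sums to 0, the all-ones vector is in the kernel and 0 is an eigenvalue. There is one zero in the spectrum, matching the 1 component. By the matrix-tree theorem the graph has (1/6) * product of the nonzero eigenvalues = 32 spanning trees.

[0, 2, 2, 2, 4, 6]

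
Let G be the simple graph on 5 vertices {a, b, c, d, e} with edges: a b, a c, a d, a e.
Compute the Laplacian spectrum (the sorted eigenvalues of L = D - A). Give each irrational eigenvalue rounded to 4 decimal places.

Reading degrees in the order [a, b, c, d, e] gives [4, 1, 1, 1, 1]; set D = diag(4, 1, 1, 1, 1) and form L = D - A. Diagonalising L (or applying a numerical eigensolver to the 5x5 matrix) gives the spectrum above.

[0, 1, 1, 1, 5]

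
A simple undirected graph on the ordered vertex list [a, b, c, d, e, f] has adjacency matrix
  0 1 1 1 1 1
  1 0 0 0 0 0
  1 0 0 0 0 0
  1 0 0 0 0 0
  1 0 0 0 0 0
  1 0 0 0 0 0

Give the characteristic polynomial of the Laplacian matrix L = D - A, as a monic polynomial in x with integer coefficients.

x^6 - 10x^5 + 30x^4 - 40x^3 + 25x^2 - 6x

With the vertex order [a, b, c, d, e, f], the degrees are [5, 1, 1, 1, 1, 1], giving D = diag(5, 1, 1, 1, 1, 1) and L = D - A. L has integer entries, so p(x) = det(xI - L) has integer coefficients. Expanding the determinant yields x^6 - 10x^5 + 30x^4 - 40x^3 + 25x^2 - 6x. Since p(0) = det(-L) = 0, x divides p(x).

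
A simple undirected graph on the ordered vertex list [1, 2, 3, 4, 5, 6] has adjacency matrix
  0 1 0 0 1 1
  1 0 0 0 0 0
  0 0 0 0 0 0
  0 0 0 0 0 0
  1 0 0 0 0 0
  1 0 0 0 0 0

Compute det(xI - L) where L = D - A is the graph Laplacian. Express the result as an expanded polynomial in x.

x^6 - 6x^5 + 9x^4 - 4x^3

Each diagonal entry of L is the vertex degree and each off-diagonal entry is -1 where an edge is present, 0 otherwise; in the order [1, 2, 3, 4, 5, 6] the diagonal is [3, 1, 0, 0, 1, 1]. Computing det(xI - L) by cofactor expansion (or equivalently via sum-over-permutations) gives x^6 - 6x^5 + 9x^4 - 4x^3. The constant term is 0 because L is singular (the all-ones vector lies in its kernel). The eigenvalues sum to 6, which equals trace(L) = 2|E|.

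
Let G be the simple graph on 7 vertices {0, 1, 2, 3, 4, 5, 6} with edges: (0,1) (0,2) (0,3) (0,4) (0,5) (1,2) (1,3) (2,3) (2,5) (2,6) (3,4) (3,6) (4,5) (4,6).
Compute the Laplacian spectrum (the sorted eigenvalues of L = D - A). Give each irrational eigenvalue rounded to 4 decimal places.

Each diagonal entry of L is the vertex degree and each off-diagonal entry is -1 where an edge is present, 0 otherwise; in the order [0, 1, 2, 3, 4, 5, 6] the diagonal is [5, 3, 5, 5, 4, 3, 3]. The multiplicity of 0 as a Laplacian eigenvalue equals the number of connected components. There is one zero in the spectrum, matching the 1 component. The largest eigenvalue, 6.6180, is at most the vertex count 7.

[0, 2.5858, 2.6972, 4.3820, 5.4142, 6.3028, 6.6180]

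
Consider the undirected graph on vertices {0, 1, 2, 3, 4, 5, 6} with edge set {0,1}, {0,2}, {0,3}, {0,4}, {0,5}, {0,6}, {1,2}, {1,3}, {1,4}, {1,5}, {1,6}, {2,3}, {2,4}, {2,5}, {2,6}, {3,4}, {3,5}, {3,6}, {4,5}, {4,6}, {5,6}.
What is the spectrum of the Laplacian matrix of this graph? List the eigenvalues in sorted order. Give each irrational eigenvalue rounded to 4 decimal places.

[0, 7, 7, 7, 7, 7, 7]

With the vertex order [0, 1, 2, 3, 4, 5, 6], the degrees are [6, 6, 6, 6, 6, 6, 6], giving D = diag(6, 6, 6, 6, 6, 6, 6) and L = D - A. Since every row of L sums to 0, the all-ones vector is in the kernel and 0 is an eigenvalue. The eigenvalues sum to 42, which equals trace(L) = 2|E|.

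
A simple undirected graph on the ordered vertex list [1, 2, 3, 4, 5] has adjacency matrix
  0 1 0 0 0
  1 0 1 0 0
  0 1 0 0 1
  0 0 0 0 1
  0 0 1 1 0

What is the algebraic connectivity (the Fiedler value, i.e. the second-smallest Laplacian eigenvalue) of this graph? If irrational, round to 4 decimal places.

With the vertex order [1, 2, 3, 4, 5], the degrees are [1, 2, 2, 1, 2], giving D = diag(1, 2, 2, 1, 2) and L = D - A. The sorted Laplacian eigenvalues are [0, 0.3820, 1.3820, 2.6180, 3.6180]; the algebraic connectivity is the second entry, 0.3820.

0.3820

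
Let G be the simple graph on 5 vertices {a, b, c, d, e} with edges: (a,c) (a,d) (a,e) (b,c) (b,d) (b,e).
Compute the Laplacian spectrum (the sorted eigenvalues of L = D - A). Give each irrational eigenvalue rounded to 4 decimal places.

Each diagonal entry of L is the vertex degree and each off-diagonal entry is -1 where an edge is present, 0 otherwise; in the order [a, b, c, d, e] the diagonal is [3, 3, 2, 2, 2]. The multiplicity of 0 as a Laplacian eigenvalue equals the number of connected components.

[0, 2, 2, 3, 5]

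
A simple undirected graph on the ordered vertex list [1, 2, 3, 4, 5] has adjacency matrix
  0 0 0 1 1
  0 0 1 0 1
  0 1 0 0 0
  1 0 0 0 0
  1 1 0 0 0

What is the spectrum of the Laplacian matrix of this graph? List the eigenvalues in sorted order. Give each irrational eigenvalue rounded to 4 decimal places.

Reading degrees in the order [1, 2, 3, 4, 5] gives [2, 2, 1, 1, 2]; set D = diag(2, 2, 1, 1, 2) and form L = D - A. L is symmetric positive semidefinite, so every eigenvalue is real and nonnegative. The single zero eigenvalue shows the graph is connected. There is one zero in the spectrum, matching the 1 component. The eigenvalues sum to 8, which equals trace(L) = 2|E|.

[0, 0.3820, 1.3820, 2.6180, 3.6180]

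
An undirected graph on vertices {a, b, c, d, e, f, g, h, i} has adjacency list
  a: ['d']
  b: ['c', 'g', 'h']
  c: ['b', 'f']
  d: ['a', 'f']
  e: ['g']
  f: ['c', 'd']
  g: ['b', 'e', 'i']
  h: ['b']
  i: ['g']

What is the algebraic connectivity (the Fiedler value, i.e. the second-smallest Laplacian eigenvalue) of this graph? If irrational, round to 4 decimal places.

Reading degrees in the order [a, b, c, d, e, f, g, h, i] gives [1, 3, 2, 2, 1, 2, 3, 1, 1]; set D = diag(1, 3, 2, 2, 1, 2, 3, 1, 1) and form L = D - A. Computing the eigenvalues of L and sorting gives [0, 0.1627, 0.5321, 1, 1, 2.0892, 3, 3.5723, 4.6437]. The Fiedler value lambda_2 = 0.1627 is strictly positive, so the graph is connected. There is one zero in the spectrum, matching the 1 component.

0.1627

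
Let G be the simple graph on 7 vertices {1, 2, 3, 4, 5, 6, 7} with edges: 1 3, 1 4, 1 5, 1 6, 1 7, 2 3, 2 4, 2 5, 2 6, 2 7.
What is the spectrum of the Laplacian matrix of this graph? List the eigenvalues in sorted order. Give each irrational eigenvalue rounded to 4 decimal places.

With the vertex order [1, 2, 3, 4, 5, 6, 7], the degrees are [5, 5, 2, 2, 2, 2, 2], giving D = diag(5, 5, 2, 2, 2, 2, 2) and L = D - A. The multiplicity of 0 as a Laplacian eigenvalue equals the number of connected components. The single zero eigenvalue shows the graph is connected.

[0, 2, 2, 2, 2, 5, 7]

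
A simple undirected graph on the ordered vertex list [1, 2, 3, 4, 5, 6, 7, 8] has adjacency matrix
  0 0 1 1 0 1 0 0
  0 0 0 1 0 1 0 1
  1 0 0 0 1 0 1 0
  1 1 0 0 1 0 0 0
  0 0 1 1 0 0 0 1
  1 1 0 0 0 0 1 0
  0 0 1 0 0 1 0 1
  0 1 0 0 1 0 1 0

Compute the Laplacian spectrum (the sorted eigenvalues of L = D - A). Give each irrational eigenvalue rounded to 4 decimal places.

Reading degrees in the order [1, 2, 3, 4, 5, 6, 7, 8] gives [3, 3, 3, 3, 3, 3, 3, 3]; set D = diag(3, 3, 3, 3, 3, 3, 3, 3) and form L = D - A. L is symmetric positive semidefinite, so every eigenvalue is real and nonnegative. The single zero eigenvalue shows the graph is connected. By the matrix-tree theorem the graph has (1/8) * product of the nonzero eigenvalues = 384 spanning trees.

[0, 2, 2, 2, 4, 4, 4, 6]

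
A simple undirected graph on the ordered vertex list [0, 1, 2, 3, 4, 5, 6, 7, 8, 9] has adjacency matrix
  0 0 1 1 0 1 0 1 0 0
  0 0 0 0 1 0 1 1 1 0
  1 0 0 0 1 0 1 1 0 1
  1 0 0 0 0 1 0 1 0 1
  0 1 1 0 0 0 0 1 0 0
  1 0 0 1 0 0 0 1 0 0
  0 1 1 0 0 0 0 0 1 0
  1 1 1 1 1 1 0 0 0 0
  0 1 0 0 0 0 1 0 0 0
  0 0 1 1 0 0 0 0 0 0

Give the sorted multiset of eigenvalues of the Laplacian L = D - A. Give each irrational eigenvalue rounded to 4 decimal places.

[0, 0.8448, 1.8910, 2.2742, 3.3974, 4.2212, 4.6202, 5.0994, 6.2594, 7.3923]

Reading degrees in the order [0, 1, 2, 3, 4, 5, 6, 7, 8, 9] gives [4, 4, 5, 4, 3, 3, 3, 6, 2, 2]; set D = diag(4, 4, 5, 4, 3, 3, 3, 6, 2, 2) and form L = D - A. Since every row of L sums to 0, the all-ones vector is in the kernel and 0 is an eigenvalue. The single zero eigenvalue shows the graph is connected. There is one zero in the spectrum, matching the 1 component.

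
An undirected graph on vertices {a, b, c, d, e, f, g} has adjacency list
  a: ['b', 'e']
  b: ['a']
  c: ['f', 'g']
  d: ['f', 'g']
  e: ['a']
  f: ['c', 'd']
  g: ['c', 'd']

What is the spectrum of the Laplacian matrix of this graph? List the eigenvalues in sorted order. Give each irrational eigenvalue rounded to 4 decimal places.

Reading degrees in the order [a, b, c, d, e, f, g] gives [2, 1, 2, 2, 1, 2, 2]; set D = diag(2, 1, 2, 2, 1, 2, 2) and form L = D - A. The multiplicity of 0 as a Laplacian eigenvalue equals the number of connected components. The 2 zero eigenvalues correspond to the 2 connected components. There are 2 zeros in the spectrum, matching the 2 components.

[0, 0, 1, 2, 2, 3, 4]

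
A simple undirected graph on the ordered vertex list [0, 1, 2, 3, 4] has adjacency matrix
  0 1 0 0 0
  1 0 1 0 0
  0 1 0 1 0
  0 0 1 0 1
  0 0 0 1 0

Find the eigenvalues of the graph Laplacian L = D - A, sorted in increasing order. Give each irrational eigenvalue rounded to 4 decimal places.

[0, 0.3820, 1.3820, 2.6180, 3.6180]

Each diagonal entry of L is the vertex degree and each off-diagonal entry is -1 where an edge is present, 0 otherwise; in the order [0, 1, 2, 3, 4] the diagonal is [1, 2, 2, 2, 1]. L is symmetric positive semidefinite, so every eigenvalue is real and nonnegative. The single zero eigenvalue shows the graph is connected. There is one zero in the spectrum, matching the 1 component.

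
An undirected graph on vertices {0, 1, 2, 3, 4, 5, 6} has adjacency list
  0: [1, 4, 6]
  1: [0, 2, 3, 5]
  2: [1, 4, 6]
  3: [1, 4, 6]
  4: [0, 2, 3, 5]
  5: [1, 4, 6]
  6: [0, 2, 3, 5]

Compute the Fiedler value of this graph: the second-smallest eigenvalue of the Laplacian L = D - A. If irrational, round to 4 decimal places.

Reading degrees in the order [0, 1, 2, 3, 4, 5, 6] gives [3, 4, 3, 3, 4, 3, 4]; set D = diag(3, 4, 3, 3, 4, 3, 4) and form L = D - A. The smallest Laplacian eigenvalue is always 0. The next one, lambda_2 = 3, measures how hard the graph is to disconnect: larger values mean better connectivity.

3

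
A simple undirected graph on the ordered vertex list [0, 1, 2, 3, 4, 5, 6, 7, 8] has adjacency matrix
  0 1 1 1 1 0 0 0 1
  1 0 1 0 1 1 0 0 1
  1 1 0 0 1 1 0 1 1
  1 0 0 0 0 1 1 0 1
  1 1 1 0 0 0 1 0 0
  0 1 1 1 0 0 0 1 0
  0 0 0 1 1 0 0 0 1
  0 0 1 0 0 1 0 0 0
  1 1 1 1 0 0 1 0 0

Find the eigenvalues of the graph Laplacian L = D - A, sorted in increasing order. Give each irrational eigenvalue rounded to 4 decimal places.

[0, 1.5278, 2.9442, 3.4326, 4.4501, 5.0539, 6.5435, 6.5879, 7.4600]

With the vertex order [0, 1, 2, 3, 4, 5, 6, 7, 8], the degrees are [5, 5, 6, 4, 4, 4, 3, 2, 5], giving D = diag(5, 5, 6, 4, 4, 4, 3, 2, 5) and L = D - A. Diagonalising L (or applying a numerical eigensolver to the 9x9 matrix) gives the spectrum above. The eigenvalues sum to 38, which equals trace(L) = 2|E|.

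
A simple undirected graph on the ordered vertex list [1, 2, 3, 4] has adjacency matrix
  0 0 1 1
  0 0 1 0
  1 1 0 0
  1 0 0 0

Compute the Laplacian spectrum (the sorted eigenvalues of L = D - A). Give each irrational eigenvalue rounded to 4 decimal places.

Reading degrees in the order [1, 2, 3, 4] gives [2, 1, 2, 1]; set D = diag(2, 1, 2, 1) and form L = D - A. Diagonalising L (or applying a numerical eigensolver to the 4x4 matrix) gives the spectrum above. The largest eigenvalue, 3.4142, is at most the vertex count 4. By the matrix-tree theorem the graph has (1/4) * product of the nonzero eigenvalues = 1 spanning tree.

[0, 0.5858, 2, 3.4142]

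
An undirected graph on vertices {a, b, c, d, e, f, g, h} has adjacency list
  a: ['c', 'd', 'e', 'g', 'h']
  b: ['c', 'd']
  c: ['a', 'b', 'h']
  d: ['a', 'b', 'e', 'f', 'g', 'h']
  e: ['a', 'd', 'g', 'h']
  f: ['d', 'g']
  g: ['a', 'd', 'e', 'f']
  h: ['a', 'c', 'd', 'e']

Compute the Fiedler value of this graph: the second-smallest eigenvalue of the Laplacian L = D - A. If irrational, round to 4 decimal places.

With the vertex order [a, b, c, d, e, f, g, h], the degrees are [5, 2, 3, 6, 4, 2, 4, 4], giving D = diag(5, 2, 3, 6, 4, 2, 4, 4) and L = D - A. Computing the eigenvalues of L and sorting gives [0, 1.3918, 2.0840, 3.2889, 4.4483, 5.5060, 6.0895, 7.1915]. The Fiedler value lambda_2 = 1.3918 is strictly positive, so the graph is connected. By the matrix-tree theorem the graph has (1/8) * product of the nonzero eigenvalues = 1279 spanning trees.

1.3918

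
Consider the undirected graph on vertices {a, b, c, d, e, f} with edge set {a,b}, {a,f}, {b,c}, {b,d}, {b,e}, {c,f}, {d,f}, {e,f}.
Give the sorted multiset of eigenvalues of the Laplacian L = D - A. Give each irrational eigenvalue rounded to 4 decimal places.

[0, 2, 2, 2, 4, 6]

Reading degrees in the order [a, b, c, d, e, f] gives [2, 4, 2, 2, 2, 4]; set D = diag(2, 4, 2, 2, 2, 4) and form L = D - A. The multiplicity of 0 as a Laplacian eigenvalue equals the number of connected components. There is one zero in the spectrum, matching the 1 component.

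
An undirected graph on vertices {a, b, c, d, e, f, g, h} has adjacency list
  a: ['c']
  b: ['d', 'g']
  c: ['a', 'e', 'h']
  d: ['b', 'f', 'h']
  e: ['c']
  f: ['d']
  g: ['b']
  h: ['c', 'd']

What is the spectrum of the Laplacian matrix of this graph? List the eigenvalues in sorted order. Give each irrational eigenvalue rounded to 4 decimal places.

Reading degrees in the order [a, b, c, d, e, f, g, h] gives [1, 2, 3, 3, 1, 1, 1, 2]; set D = diag(1, 2, 3, 3, 1, 1, 1, 2) and form L = D - A. Diagonalising L (or applying a numerical eigensolver to the 8x8 matrix) gives the spectrum above. The single zero eigenvalue shows the graph is connected. By the matrix-tree theorem the graph has (1/8) * product of the nonzero eigenvalues = 1 spanning tree.

[0, 0.2137, 0.6177, 1, 1.4977, 2.3537, 3.8408, 4.4763]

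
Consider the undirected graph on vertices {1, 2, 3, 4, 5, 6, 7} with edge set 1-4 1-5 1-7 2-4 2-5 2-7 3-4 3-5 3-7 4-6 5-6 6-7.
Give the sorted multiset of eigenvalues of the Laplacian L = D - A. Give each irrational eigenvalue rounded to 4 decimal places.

With the vertex order [1, 2, 3, 4, 5, 6, 7], the degrees are [3, 3, 3, 4, 4, 3, 4], giving D = diag(3, 3, 3, 4, 4, 3, 4) and L = D - A. The multiplicity of 0 as a Laplacian eigenvalue equals the number of connected components. The single zero eigenvalue shows the graph is connected. The eigenvalues sum to 24, which equals trace(L) = 2|E|.

[0, 3, 3, 3, 4, 4, 7]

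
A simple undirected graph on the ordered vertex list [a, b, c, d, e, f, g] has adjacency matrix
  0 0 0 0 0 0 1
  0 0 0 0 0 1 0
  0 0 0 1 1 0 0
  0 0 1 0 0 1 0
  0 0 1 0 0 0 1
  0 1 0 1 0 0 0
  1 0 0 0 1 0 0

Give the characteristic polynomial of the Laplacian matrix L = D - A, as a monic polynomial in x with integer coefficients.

Reading degrees in the order [a, b, c, d, e, f, g] gives [1, 1, 2, 2, 2, 2, 2]; set D = diag(1, 1, 2, 2, 2, 2, 2) and form L = D - A. Computing det(xI - L) by cofactor expansion (or equivalently via sum-over-permutations) gives x^7 - 12x^6 + 55x^5 - 120x^4 + 126x^3 - 56x^2 + 7x. Since p(0) = det(-L) = 0, x divides p(x).

x^7 - 12x^6 + 55x^5 - 120x^4 + 126x^3 - 56x^2 + 7x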